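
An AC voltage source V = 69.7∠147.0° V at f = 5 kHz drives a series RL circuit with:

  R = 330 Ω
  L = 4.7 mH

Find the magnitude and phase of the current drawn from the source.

Step 1 — Angular frequency: ω = 2π·f = 2π·5000 = 3.142e+04 rad/s.
Step 2 — Component impedances:
  R: Z = R = 330 Ω
  L: Z = jωL = j·3.142e+04·0.0047 = 0 + j147.7 Ω
Step 3 — Series combination: Z_total = R + L = 330 + j147.7 Ω = 361.5∠24.1° Ω.
Step 4 — Source phasor: V = 69.7∠147.0° V = -58.46 + j37.96 V.
Step 5 — Ohm's law: I = V / Z_total = (-58.46 + j37.96) / (330 + j147.7) = -0.1047 + j0.1619 A.
Step 6 — Convert to polar: |I| = 0.1928 A, ∠I = 122.9°.

I = 0.1928∠122.9° A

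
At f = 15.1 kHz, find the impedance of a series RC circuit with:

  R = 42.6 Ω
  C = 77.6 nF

Step 1 — Angular frequency: ω = 2π·f = 2π·1.51e+04 = 9.488e+04 rad/s.
Step 2 — Component impedances:
  R: Z = R = 42.6 Ω
  C: Z = 1/(jωC) = -j/(ω·C) = 0 - j135.8 Ω
Step 3 — Series combination: Z_total = R + C = 42.6 - j135.8 Ω = 142.3∠-72.6° Ω.

Z = 42.6 - j135.8 Ω = 142.3∠-72.6° Ω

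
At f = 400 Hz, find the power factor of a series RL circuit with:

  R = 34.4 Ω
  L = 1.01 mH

Step 1 — Angular frequency: ω = 2π·f = 2π·400 = 2513 rad/s.
Step 2 — Component impedances:
  R: Z = R = 34.4 Ω
  L: Z = jωL = j·2513·0.00101 = 0 + j2.538 Ω
Step 3 — Series combination: Z_total = R + L = 34.4 + j2.538 Ω = 34.49∠4.2° Ω.
Step 4 — Power factor: PF = cos(φ) = Re(Z)/|Z| = 34.4/34.494 = 0.9973.
Step 5 — Type: Im(Z) = 2.538 ⇒ lagging (phase φ = 4.2°).

PF = 0.9973 (lagging, φ = 4.2°)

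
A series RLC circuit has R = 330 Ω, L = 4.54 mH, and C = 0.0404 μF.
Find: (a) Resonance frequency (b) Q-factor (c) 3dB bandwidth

Step 1 — Resonance condition Im(Z)=0 gives ω₀ = 1/√(LC).
Step 2 — ω₀ = 1/√(0.00454·4.04e-08) = 7.384e+04 rad/s.
Step 3 — f₀ = ω₀/(2π) = 1.175e+04 Hz.
Step 4 — Series Q: Q = ω₀L/R = 7.384e+04·0.00454/330 = 1.016.
Step 5 — 3dB bandwidth: Δω = ω₀/Q = 7.269e+04 rad/s; BW = Δω/(2π) = 1.157e+04 Hz.

(a) f₀ = 1.175e+04 Hz  (b) Q = 1.016  (c) BW = 1.157e+04 Hz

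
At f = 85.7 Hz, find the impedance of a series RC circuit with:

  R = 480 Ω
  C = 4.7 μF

Step 1 — Angular frequency: ω = 2π·f = 2π·85.7 = 538.5 rad/s.
Step 2 — Component impedances:
  R: Z = R = 480 Ω
  C: Z = 1/(jωC) = -j/(ω·C) = 0 - j395.1 Ω
Step 3 — Series combination: Z_total = R + C = 480 - j395.1 Ω = 621.7∠-39.5° Ω.

Z = 480 - j395.1 Ω = 621.7∠-39.5° Ω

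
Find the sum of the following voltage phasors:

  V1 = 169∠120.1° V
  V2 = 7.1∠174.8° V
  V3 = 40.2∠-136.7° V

Step 1 — Convert each phasor to rectangular form:
  V1 = 169·(cos(120.1°) + j·sin(120.1°)) = -84.76 + j146.2 V
  V2 = 7.1·(cos(174.8°) + j·sin(174.8°)) = -7.071 + j0.6435 V
  V3 = 40.2·(cos(-136.7°) + j·sin(-136.7°)) = -29.26 - j27.57 V
Step 2 — Sum components: V_total = -121.1 + j119.3 V.
Step 3 — Convert to polar: |V_total| = 170 V, ∠V_total = 135.4°.

V_total = 170∠135.4° V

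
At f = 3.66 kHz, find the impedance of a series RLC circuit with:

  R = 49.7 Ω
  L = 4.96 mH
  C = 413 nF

Step 1 — Angular frequency: ω = 2π·f = 2π·3660 = 2.3e+04 rad/s.
Step 2 — Component impedances:
  R: Z = R = 49.7 Ω
  L: Z = jωL = j·2.3e+04·0.00496 = 0 + j114.1 Ω
  C: Z = 1/(jωC) = -j/(ω·C) = 0 - j105.3 Ω
Step 3 — Series combination: Z_total = R + L + C = 49.7 + j8.772 Ω = 50.47∠10.0° Ω.

Z = 49.7 + j8.772 Ω = 50.47∠10.0° Ω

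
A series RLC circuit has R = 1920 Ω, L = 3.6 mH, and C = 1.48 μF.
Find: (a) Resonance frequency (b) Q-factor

Step 1 — Resonance condition Im(Z)=0 gives ω₀ = 1/√(LC).
Step 2 — ω₀ = 1/√(0.0036·1.48e-06) = 1.37e+04 rad/s.
Step 3 — f₀ = ω₀/(2π) = 2180 Hz.
Step 4 — Series Q: Q = ω₀L/R = 1.37e+04·0.0036/1920 = 0.02569.

(a) f₀ = 2180 Hz  (b) Q = 0.02569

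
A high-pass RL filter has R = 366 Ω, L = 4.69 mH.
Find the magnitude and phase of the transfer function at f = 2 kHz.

Step 1 — Angular frequency: ω = 2π·2000 = 1.257e+04 rad/s.
Step 2 — Transfer function: H(jω) = jωL/(R + jωL).
Step 3 — Numerator jωL = j·58.94; denominator R + jωL = 366 + j58.94.
Step 4 — H = 0.02527 + j0.157.
Step 5 — Magnitude: |H| = 0.159 (-16.0 dB); phase: φ = 80.9°.

|H| = 0.159 (-16.0 dB), φ = 80.9°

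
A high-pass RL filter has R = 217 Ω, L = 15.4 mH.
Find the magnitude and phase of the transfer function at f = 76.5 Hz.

Step 1 — Angular frequency: ω = 2π·76.5 = 480.7 rad/s.
Step 2 — Transfer function: H(jω) = jωL/(R + jωL).
Step 3 — Numerator jωL = j·7.402; denominator R + jωL = 217 + j7.402.
Step 4 — H = 0.001162 + j0.03407.
Step 5 — Magnitude: |H| = 0.03409 (-29.3 dB); phase: φ = 88.0°.

|H| = 0.03409 (-29.3 dB), φ = 88.0°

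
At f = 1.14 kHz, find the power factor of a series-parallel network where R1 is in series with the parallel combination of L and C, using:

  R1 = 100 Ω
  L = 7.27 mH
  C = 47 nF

Step 1 — Angular frequency: ω = 2π·f = 2π·1140 = 7163 rad/s.
Step 2 — Component impedances:
  R1: Z = R = 100 Ω
  L: Z = jωL = j·7163·0.00727 = 0 + j52.07 Ω
  C: Z = 1/(jωC) = -j/(ω·C) = 0 - j2970 Ω
Step 3 — Parallel branch: L || C = 1/(1/L + 1/C) = 0 + j53 Ω.
Step 4 — Series with R1: Z_total = R1 + (L || C) = 100 + j53 Ω = 113.2∠27.9° Ω.
Step 5 — Power factor: PF = cos(φ) = Re(Z)/|Z| = 100/113.178 = 0.8836.
Step 6 — Type: Im(Z) = 53 ⇒ lagging (phase φ = 27.9°).

PF = 0.8836 (lagging, φ = 27.9°)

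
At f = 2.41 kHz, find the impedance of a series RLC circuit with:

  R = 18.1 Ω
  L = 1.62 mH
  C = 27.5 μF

Step 1 — Angular frequency: ω = 2π·f = 2π·2410 = 1.514e+04 rad/s.
Step 2 — Component impedances:
  R: Z = R = 18.1 Ω
  L: Z = jωL = j·1.514e+04·0.00162 = 0 + j24.53 Ω
  C: Z = 1/(jωC) = -j/(ω·C) = 0 - j2.401 Ω
Step 3 — Series combination: Z_total = R + L + C = 18.1 + j22.13 Ω = 28.59∠50.7° Ω.

Z = 18.1 + j22.13 Ω = 28.59∠50.7° Ω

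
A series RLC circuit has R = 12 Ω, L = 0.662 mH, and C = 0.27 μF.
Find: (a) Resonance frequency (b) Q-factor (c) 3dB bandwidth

Step 1 — Resonance: ω₀ = 1/√(LC) = 1/√(0.000662·2.7e-07) = 7.48e+04 rad/s.
Step 2 — f₀ = ω₀/(2π) = 1.19e+04 Hz.
Step 3 — Series Q: Q = ω₀L/R = 7.48e+04·0.000662/12 = 4.126.
Step 4 — Bandwidth: Δω = ω₀/Q = 1.813e+04 rad/s; BW = Δω/(2π) = 2885 Hz.

(a) f₀ = 1.19e+04 Hz  (b) Q = 4.126  (c) BW = 2885 Hz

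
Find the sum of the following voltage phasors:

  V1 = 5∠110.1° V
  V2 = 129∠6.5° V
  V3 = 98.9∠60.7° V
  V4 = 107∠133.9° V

Step 1 — Convert each phasor to rectangular form:
  V1 = 5·(cos(110.1°) + j·sin(110.1°)) = -1.718 + j4.695 V
  V2 = 129·(cos(6.5°) + j·sin(6.5°)) = 128.2 + j14.6 V
  V3 = 98.9·(cos(60.7°) + j·sin(60.7°)) = 48.4 + j86.25 V
  V4 = 107·(cos(133.9°) + j·sin(133.9°)) = -74.19 + j77.1 V
Step 2 — Sum components: V_total = 100.7 + j182.6 V.
Step 3 — Convert to polar: |V_total| = 208.5 V, ∠V_total = 61.1°.

V_total = 208.5∠61.1° V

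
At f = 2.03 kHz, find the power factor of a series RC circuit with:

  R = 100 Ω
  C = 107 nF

Step 1 — Angular frequency: ω = 2π·f = 2π·2030 = 1.275e+04 rad/s.
Step 2 — Component impedances:
  R: Z = R = 100 Ω
  C: Z = 1/(jωC) = -j/(ω·C) = 0 - j732.7 Ω
Step 3 — Series combination: Z_total = R + C = 100 - j732.7 Ω = 739.5∠-82.2° Ω.
Step 4 — Power factor: PF = cos(φ) = Re(Z)/|Z| = 100/739.5 = 0.1352.
Step 5 — Type: Im(Z) = -732.7 ⇒ leading (phase φ = -82.2°).

PF = 0.1352 (leading, φ = -82.2°)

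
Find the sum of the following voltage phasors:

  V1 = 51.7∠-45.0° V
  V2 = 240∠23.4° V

Step 1 — Convert each phasor to rectangular form:
  V1 = 51.7·(cos(-45.0°) + j·sin(-45.0°)) = 36.56 - j36.56 V
  V2 = 240·(cos(23.4°) + j·sin(23.4°)) = 220.3 + j95.32 V
Step 2 — Sum components: V_total = 256.8 + j58.76 V.
Step 3 — Convert to polar: |V_total| = 263.5 V, ∠V_total = 12.9°.

V_total = 263.5∠12.9° V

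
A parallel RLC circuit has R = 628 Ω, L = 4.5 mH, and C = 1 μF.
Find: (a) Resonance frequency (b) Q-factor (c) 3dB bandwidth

Step 1 — Resonance: ω₀ = 1/√(LC) = 1/√(0.0045·1e-06) = 1.491e+04 rad/s.
Step 2 — f₀ = ω₀/(2π) = 2373 Hz.
Step 3 — Parallel Q: Q = R/(ω₀L) = 628/(1.491e+04·0.0045) = 9.362.
Step 4 — Bandwidth: Δω = ω₀/Q = 1592 rad/s; BW = Δω/(2π) = 253.4 Hz.

(a) f₀ = 2373 Hz  (b) Q = 9.362  (c) BW = 253.4 Hz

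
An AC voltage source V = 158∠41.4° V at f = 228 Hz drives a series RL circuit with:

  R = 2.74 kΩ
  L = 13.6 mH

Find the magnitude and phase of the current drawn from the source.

Step 1 — Angular frequency: ω = 2π·f = 2π·228 = 1433 rad/s.
Step 2 — Component impedances:
  R: Z = R = 2740 Ω
  L: Z = jωL = j·1433·0.0136 = 0 + j19.48 Ω
Step 3 — Series combination: Z_total = R + L = 2740 + j19.48 Ω = 2740∠0.4° Ω.
Step 4 — Source phasor: V = 158∠41.4° V = 118.5 + j104.5 V.
Step 5 — Ohm's law: I = V / Z_total = (118.5 + j104.5) / (2740 + j19.48) = 0.04352 + j0.03782 A.
Step 6 — Convert to polar: |I| = 0.05766 A, ∠I = 41.0°.

I = 0.05766∠41.0° A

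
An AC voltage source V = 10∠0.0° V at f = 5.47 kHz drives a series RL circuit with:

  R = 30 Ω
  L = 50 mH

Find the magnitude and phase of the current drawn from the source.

Step 1 — Angular frequency: ω = 2π·f = 2π·5470 = 3.437e+04 rad/s.
Step 2 — Component impedances:
  R: Z = R = 30 Ω
  L: Z = jωL = j·3.437e+04·0.05 = 0 + j1718 Ω
Step 3 — Series combination: Z_total = R + L = 30 + j1718 Ω = 1719∠89.0° Ω.
Step 4 — Source phasor: V = 10∠0.0° V = 10 V.
Step 5 — Ohm's law: I = V / Z_total = (10) / (30 + j1718) = 0.0001016 - j0.005817 A.
Step 6 — Convert to polar: |I| = 0.005818 A, ∠I = -89.0°.

I = 0.005818∠-89.0° A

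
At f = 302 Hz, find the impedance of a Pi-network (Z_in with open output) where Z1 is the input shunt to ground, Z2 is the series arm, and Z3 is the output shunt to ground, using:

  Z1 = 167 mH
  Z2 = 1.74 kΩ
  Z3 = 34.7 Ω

Step 1 — Angular frequency: ω = 2π·f = 2π·302 = 1898 rad/s.
Step 2 — Component impedances:
  Z1: Z = jωL = j·1898·0.167 = 0 + j316.9 Ω
  Z2: Z = R = 1740 Ω
  Z3: Z = R = 34.7 Ω
Step 3 — With open output, the series arm Z2 and the output shunt Z3 appear in series to ground: Z2 + Z3 = 1775 Ω.
Step 4 — Parallel with input shunt Z1: Z_in = Z1 || (Z2 + Z3) = 54.83 + j307.1 Ω = 312∠79.9° Ω.

Z = 54.83 + j307.1 Ω = 312∠79.9° Ω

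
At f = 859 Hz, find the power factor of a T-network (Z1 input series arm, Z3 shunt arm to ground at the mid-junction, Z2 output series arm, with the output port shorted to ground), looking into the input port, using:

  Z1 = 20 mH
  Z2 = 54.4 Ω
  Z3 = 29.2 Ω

Step 1 — Angular frequency: ω = 2π·f = 2π·859 = 5397 rad/s.
Step 2 — Component impedances:
  Z1: Z = jωL = j·5397·0.02 = 0 + j107.9 Ω
  Z2: Z = R = 54.4 Ω
  Z3: Z = R = 29.2 Ω
Step 3 — With the output port shorted to ground, the output series arm Z2 runs from the junction to ground; the shunt arm Z3 also runs from the junction to ground. They appear in parallel: Z3 || Z2 = 19 Ω.
Step 4 — Series with input arm Z1: Z_in = Z1 + (Z3 || Z2) = 19 + j107.9 Ω = 109.6∠80.0° Ω.
Step 5 — Power factor: PF = cos(φ) = Re(Z)/|Z| = 19/109.6 = 0.1734.
Step 6 — Type: Im(Z) = 107.9 ⇒ lagging (phase φ = 80.0°).

PF = 0.1734 (lagging, φ = 80.0°)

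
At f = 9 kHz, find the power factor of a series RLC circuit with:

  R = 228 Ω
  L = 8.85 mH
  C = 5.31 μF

Step 1 — Angular frequency: ω = 2π·f = 2π·9000 = 5.655e+04 rad/s.
Step 2 — Component impedances:
  R: Z = R = 228 Ω
  L: Z = jωL = j·5.655e+04·0.00885 = 0 + j500.5 Ω
  C: Z = 1/(jωC) = -j/(ω·C) = 0 - j3.33 Ω
Step 3 — Series combination: Z_total = R + L + C = 228 + j497.1 Ω = 546.9∠65.4° Ω.
Step 4 — Power factor: PF = cos(φ) = Re(Z)/|Z| = 228/546.9 = 0.4169.
Step 5 — Type: Im(Z) = 497.1 ⇒ lagging (phase φ = 65.4°).

PF = 0.4169 (lagging, φ = 65.4°)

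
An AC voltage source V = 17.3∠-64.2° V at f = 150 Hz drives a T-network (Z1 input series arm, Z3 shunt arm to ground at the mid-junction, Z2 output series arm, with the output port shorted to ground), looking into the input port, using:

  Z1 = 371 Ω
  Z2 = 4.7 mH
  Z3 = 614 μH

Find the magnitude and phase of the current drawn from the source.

Step 1 — Angular frequency: ω = 2π·f = 2π·150 = 942.5 rad/s.
Step 2 — Component impedances:
  Z1: Z = R = 371 Ω
  Z2: Z = jωL = j·942.5·0.0047 = 0 + j4.43 Ω
  Z3: Z = jωL = j·942.5·0.000614 = 0 + j0.5787 Ω
Step 3 — With the output port shorted to ground, the output series arm Z2 runs from the junction to ground; the shunt arm Z3 also runs from the junction to ground. They appear in parallel: Z3 || Z2 = 0 + j0.5118 Ω.
Step 4 — Series with input arm Z1: Z_in = Z1 + (Z3 || Z2) = 371 + j0.5118 Ω = 371∠0.1° Ω.
Step 5 — Source phasor: V = 17.3∠-64.2° V = 7.529 - j15.58 V.
Step 6 — Ohm's law: I = V / Z_total = (7.529 - j15.58) / (371 + j0.5118) = 0.02024 - j0.04201 A.
Step 7 — Convert to polar: |I| = 0.04663 A, ∠I = -64.3°.

I = 0.04663∠-64.3° A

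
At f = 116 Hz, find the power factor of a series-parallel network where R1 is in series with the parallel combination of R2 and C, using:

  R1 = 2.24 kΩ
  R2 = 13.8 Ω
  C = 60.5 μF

Step 1 — Angular frequency: ω = 2π·f = 2π·116 = 728.8 rad/s.
Step 2 — Component impedances:
  R1: Z = R = 2240 Ω
  R2: Z = R = 13.8 Ω
  C: Z = 1/(jωC) = -j/(ω·C) = 0 - j22.68 Ω
Step 3 — Parallel branch: R2 || C = 1/(1/R2 + 1/C) = 10.07 - j6.128 Ω.
Step 4 — Series with R1: Z_total = R1 + (R2 || C) = 2250 - j6.128 Ω = 2250∠-0.2° Ω.
Step 5 — Power factor: PF = cos(φ) = Re(Z)/|Z| = 2250/2250 = 1.
Step 6 — Type: Im(Z) = -6.128 ⇒ leading (phase φ = -0.2°).

PF = 1 (leading, φ = -0.2°)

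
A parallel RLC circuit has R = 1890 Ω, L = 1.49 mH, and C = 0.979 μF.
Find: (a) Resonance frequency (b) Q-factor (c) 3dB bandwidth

Step 1 — Resonance: ω₀ = 1/√(LC) = 1/√(0.00149·9.79e-07) = 2.618e+04 rad/s.
Step 2 — f₀ = ω₀/(2π) = 4167 Hz.
Step 3 — Parallel Q: Q = R/(ω₀L) = 1890/(2.618e+04·0.00149) = 48.45.
Step 4 — Bandwidth: Δω = ω₀/Q = 540.4 rad/s; BW = Δω/(2π) = 86.02 Hz.

(a) f₀ = 4167 Hz  (b) Q = 48.45  (c) BW = 86.02 Hz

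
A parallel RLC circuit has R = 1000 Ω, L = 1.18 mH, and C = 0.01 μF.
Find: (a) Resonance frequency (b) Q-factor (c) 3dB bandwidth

Step 1 — Resonance: ω₀ = 1/√(LC) = 1/√(0.00118·1e-08) = 2.911e+05 rad/s.
Step 2 — f₀ = ω₀/(2π) = 4.633e+04 Hz.
Step 3 — Parallel Q: Q = R/(ω₀L) = 1000/(2.911e+05·0.00118) = 2.911.
Step 4 — Bandwidth: Δω = ω₀/Q = 1e+05 rad/s; BW = Δω/(2π) = 1.592e+04 Hz.

(a) f₀ = 4.633e+04 Hz  (b) Q = 2.911  (c) BW = 1.592e+04 Hz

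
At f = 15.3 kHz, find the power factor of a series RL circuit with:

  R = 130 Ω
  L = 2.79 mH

Step 1 — Angular frequency: ω = 2π·f = 2π·1.53e+04 = 9.613e+04 rad/s.
Step 2 — Component impedances:
  R: Z = R = 130 Ω
  L: Z = jωL = j·9.613e+04·0.00279 = 0 + j268.2 Ω
Step 3 — Series combination: Z_total = R + L = 130 + j268.2 Ω = 298.1∠64.1° Ω.
Step 4 — Power factor: PF = cos(φ) = Re(Z)/|Z| = 130/298.05 = 0.4362.
Step 5 — Type: Im(Z) = 268.2 ⇒ lagging (phase φ = 64.1°).

PF = 0.4362 (lagging, φ = 64.1°)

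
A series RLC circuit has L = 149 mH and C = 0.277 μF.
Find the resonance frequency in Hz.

Step 1 — Resonance condition Im(Z)=0 gives ω₀ = 1/√(LC).
Step 2 — ω₀ = 1/√(0.149·2.77e-07) = 4922 rad/s.
Step 3 — f₀ = ω₀/(2π) = 783.4 Hz.

f₀ = 783.4 Hz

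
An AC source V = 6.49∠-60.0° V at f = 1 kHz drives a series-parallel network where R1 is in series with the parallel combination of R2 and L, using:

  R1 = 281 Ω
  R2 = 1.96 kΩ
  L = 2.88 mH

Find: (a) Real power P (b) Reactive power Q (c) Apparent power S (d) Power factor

Step 1 — Angular frequency: ω = 2π·f = 2π·1000 = 6283 rad/s.
Step 2 — Component impedances:
  R1: Z = R = 281 Ω
  R2: Z = R = 1960 Ω
  L: Z = jωL = j·6283·0.00288 = 0 + j18.1 Ω
Step 3 — Parallel branch: R2 || L = 1/(1/R2 + 1/L) = 0.1671 + j18.09 Ω.
Step 4 — Series with R1: Z_total = R1 + (R2 || L) = 281.2 + j18.09 Ω = 281.7∠3.7° Ω.
Step 5 — Source phasor: V = 6.49∠-60.0° V = 3.245 - j5.621 V.
Step 6 — Current: I = V / Z = 0.01021 - j0.02065 A = 0.02303∠-63.7° A.
Step 7 — Complex power: S = V·I* = 0.1492 + j0.009601 VA.
Step 8 — Real power: P = Re(S) = 0.1492 W.
Step 9 — Reactive power: Q = Im(S) = 0.009601 VAR.
Step 10 — Apparent power: |S| = 0.1495 VA.
Step 11 — Power factor: PF = P/|S| = 0.9979 (lagging).

(a) P = 0.1492 W  (b) Q = 0.009601 VAR  (c) S = 0.1495 VA  (d) PF = 0.9979 (lagging)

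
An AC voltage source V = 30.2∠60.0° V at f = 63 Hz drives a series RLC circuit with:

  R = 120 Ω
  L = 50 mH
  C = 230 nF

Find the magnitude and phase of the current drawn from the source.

Step 1 — Angular frequency: ω = 2π·f = 2π·63 = 395.8 rad/s.
Step 2 — Component impedances:
  R: Z = R = 120 Ω
  L: Z = jωL = j·395.8·0.05 = 0 + j19.79 Ω
  C: Z = 1/(jωC) = -j/(ω·C) = 0 - j1.098e+04 Ω
Step 3 — Series combination: Z_total = R + L + C = 120 - j1.096e+04 Ω = 1.096e+04∠-89.4° Ω.
Step 4 — Source phasor: V = 30.2∠60.0° V = 15.1 + j26.15 V.
Step 5 — Ohm's law: I = V / Z_total = (15.1 + j26.15) / (120 - j1.096e+04) = -0.00237 + j0.001403 A.
Step 6 — Convert to polar: |I| = 0.002754 A, ∠I = 149.4°.

I = 0.002754∠149.4° A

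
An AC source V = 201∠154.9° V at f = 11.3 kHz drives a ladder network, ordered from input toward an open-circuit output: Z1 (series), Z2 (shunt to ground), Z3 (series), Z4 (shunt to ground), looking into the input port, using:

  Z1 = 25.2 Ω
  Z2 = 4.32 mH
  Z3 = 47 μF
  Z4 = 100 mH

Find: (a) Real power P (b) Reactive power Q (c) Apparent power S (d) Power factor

Step 1 — Angular frequency: ω = 2π·f = 2π·1.13e+04 = 7.1e+04 rad/s.
Step 2 — Component impedances:
  Z1: Z = R = 25.2 Ω
  Z2: Z = jωL = j·7.1e+04·0.00432 = 0 + j306.7 Ω
  Z3: Z = 1/(jωC) = -j/(ω·C) = 0 - j0.2997 Ω
  Z4: Z = jωL = j·7.1e+04·0.1 = 0 + j7100 Ω
Step 3 — Ladder network (open output): work backward from the far end, alternating series and parallel combinations. Z_in = 25.2 + j294 Ω = 295.1∠85.1° Ω.
Step 4 — Source phasor: V = 201∠154.9° V = -182 + j85.26 V.
Step 5 — Current: I = V / Z = 0.2352 + j0.6392 A = 0.6811∠69.8° A.
Step 6 — Complex power: S = V·I* = 11.69 + j136.4 VA.
Step 7 — Real power: P = Re(S) = 11.69 W.
Step 8 — Reactive power: Q = Im(S) = 136.4 VAR.
Step 9 — Apparent power: |S| = 136.9 VA.
Step 10 — Power factor: PF = P/|S| = 0.0854 (lagging).

(a) P = 11.69 W  (b) Q = 136.4 VAR  (c) S = 136.9 VA  (d) PF = 0.0854 (lagging)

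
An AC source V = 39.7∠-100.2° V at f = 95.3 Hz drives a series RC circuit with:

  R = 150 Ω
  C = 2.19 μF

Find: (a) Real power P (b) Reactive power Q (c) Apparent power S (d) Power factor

Step 1 — Angular frequency: ω = 2π·f = 2π·95.3 = 598.8 rad/s.
Step 2 — Component impedances:
  R: Z = R = 150 Ω
  C: Z = 1/(jωC) = -j/(ω·C) = 0 - j762.6 Ω
Step 3 — Series combination: Z_total = R + C = 150 - j762.6 Ω = 777.2∠-78.9° Ω.
Step 4 — Source phasor: V = 39.7∠-100.2° V = -7.03 - j39.07 V.
Step 5 — Current: I = V / Z = 0.04758 - j0.01858 A = 0.05108∠-21.3° A.
Step 6 — Complex power: S = V·I* = 0.3914 - j1.99 VA.
Step 7 — Real power: P = Re(S) = 0.3914 W.
Step 8 — Reactive power: Q = Im(S) = -1.99 VAR.
Step 9 — Apparent power: |S| = 2.028 VA.
Step 10 — Power factor: PF = P/|S| = 0.193 (leading).

(a) P = 0.3914 W  (b) Q = -1.99 VAR  (c) S = 2.028 VA  (d) PF = 0.193 (leading)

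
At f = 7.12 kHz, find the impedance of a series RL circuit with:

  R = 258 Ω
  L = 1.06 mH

Step 1 — Angular frequency: ω = 2π·f = 2π·7120 = 4.474e+04 rad/s.
Step 2 — Component impedances:
  R: Z = R = 258 Ω
  L: Z = jωL = j·4.474e+04·0.00106 = 0 + j47.42 Ω
Step 3 — Series combination: Z_total = R + L = 258 + j47.42 Ω = 262.3∠10.4° Ω.

Z = 258 + j47.42 Ω = 262.3∠10.4° Ω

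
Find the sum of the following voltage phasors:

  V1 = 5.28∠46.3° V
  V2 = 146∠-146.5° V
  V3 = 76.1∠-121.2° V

Step 1 — Convert each phasor to rectangular form:
  V1 = 5.28·(cos(46.3°) + j·sin(46.3°)) = 3.648 + j3.817 V
  V2 = 146·(cos(-146.5°) + j·sin(-146.5°)) = -121.7 - j80.58 V
  V3 = 76.1·(cos(-121.2°) + j·sin(-121.2°)) = -39.42 - j65.09 V
Step 2 — Sum components: V_total = -157.5 - j141.9 V.
Step 3 — Convert to polar: |V_total| = 212 V, ∠V_total = -138.0°.

V_total = 212∠-138.0° V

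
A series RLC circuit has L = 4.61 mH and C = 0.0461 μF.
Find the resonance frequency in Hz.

Step 1 — Resonance condition Im(Z)=0 gives ω₀ = 1/√(LC).
Step 2 — ω₀ = 1/√(0.00461·4.61e-08) = 6.86e+04 rad/s.
Step 3 — f₀ = ω₀/(2π) = 1.092e+04 Hz.

f₀ = 1.092e+04 Hz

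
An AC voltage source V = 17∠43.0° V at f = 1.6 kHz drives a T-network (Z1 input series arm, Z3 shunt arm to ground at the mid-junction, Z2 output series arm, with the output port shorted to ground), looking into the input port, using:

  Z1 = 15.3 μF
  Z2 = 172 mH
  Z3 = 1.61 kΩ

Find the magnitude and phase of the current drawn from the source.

Step 1 — Angular frequency: ω = 2π·f = 2π·1600 = 1.005e+04 rad/s.
Step 2 — Component impedances:
  Z1: Z = 1/(jωC) = -j/(ω·C) = 0 - j6.501 Ω
  Z2: Z = jωL = j·1.005e+04·0.172 = 0 + j1729 Ω
  Z3: Z = R = 1610 Ω
Step 3 — With the output port shorted to ground, the output series arm Z2 runs from the junction to ground; the shunt arm Z3 also runs from the junction to ground. They appear in parallel: Z3 || Z2 = 862.4 + j803 Ω.
Step 4 — Series with input arm Z1: Z_in = Z1 + (Z3 || Z2) = 862.4 + j796.5 Ω = 1174∠42.7° Ω.
Step 5 — Source phasor: V = 17∠43.0° V = 12.43 + j11.59 V.
Step 6 — Ohm's law: I = V / Z_total = (12.43 + j11.59) / (862.4 + j796.5) = 0.01448 + j6.965e-05 A.
Step 7 — Convert to polar: |I| = 0.01448 A, ∠I = 0.3°.

I = 0.01448∠0.3° A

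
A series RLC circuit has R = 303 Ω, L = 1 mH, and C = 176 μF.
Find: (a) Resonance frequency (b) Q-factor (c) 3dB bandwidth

Step 1 — Resonance: ω₀ = 1/√(LC) = 1/√(0.001·0.000176) = 2384 rad/s.
Step 2 — f₀ = ω₀/(2π) = 379.4 Hz.
Step 3 — Series Q: Q = ω₀L/R = 2384·0.001/303 = 0.007867.
Step 4 — Bandwidth: Δω = ω₀/Q = 3.03e+05 rad/s; BW = Δω/(2π) = 4.822e+04 Hz.

(a) f₀ = 379.4 Hz  (b) Q = 0.007867  (c) BW = 4.822e+04 Hz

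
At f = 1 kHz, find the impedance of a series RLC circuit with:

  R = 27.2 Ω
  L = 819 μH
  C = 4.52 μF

Step 1 — Angular frequency: ω = 2π·f = 2π·1000 = 6283 rad/s.
Step 2 — Component impedances:
  R: Z = R = 27.2 Ω
  L: Z = jωL = j·6283·0.000819 = 0 + j5.146 Ω
  C: Z = 1/(jωC) = -j/(ω·C) = 0 - j35.21 Ω
Step 3 — Series combination: Z_total = R + L + C = 27.2 - j30.07 Ω = 40.54∠-47.9° Ω.

Z = 27.2 - j30.07 Ω = 40.54∠-47.9° Ω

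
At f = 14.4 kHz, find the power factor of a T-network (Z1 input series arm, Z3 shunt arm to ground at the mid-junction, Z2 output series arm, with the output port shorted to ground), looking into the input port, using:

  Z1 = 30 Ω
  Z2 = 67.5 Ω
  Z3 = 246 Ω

Step 1 — Angular frequency: ω = 2π·f = 2π·1.44e+04 = 9.048e+04 rad/s.
Step 2 — Component impedances:
  Z1: Z = R = 30 Ω
  Z2: Z = R = 67.5 Ω
  Z3: Z = R = 246 Ω
Step 3 — With the output port shorted to ground, the output series arm Z2 runs from the junction to ground; the shunt arm Z3 also runs from the junction to ground. They appear in parallel: Z3 || Z2 = 52.97 Ω.
Step 4 — Series with input arm Z1: Z_in = Z1 + (Z3 || Z2) = 82.97 Ω = 82.97∠0.0° Ω.
Step 5 — Power factor: PF = cos(φ) = Re(Z)/|Z| = 82.97/82.97 = 1.
Step 6 — Type: Im(Z) = 0 ⇒ unity (phase φ = 0.0°).

PF = 1 (unity, φ = 0.0°)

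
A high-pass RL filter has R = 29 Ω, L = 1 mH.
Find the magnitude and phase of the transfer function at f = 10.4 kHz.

Step 1 — Angular frequency: ω = 2π·1.04e+04 = 6.535e+04 rad/s.
Step 2 — Transfer function: H(jω) = jωL/(R + jωL).
Step 3 — Numerator jωL = j·65.35; denominator R + jωL = 29 + j65.35.
Step 4 — H = 0.8355 + j0.3708.
Step 5 — Magnitude: |H| = 0.914 (-0.8 dB); phase: φ = 23.9°.

|H| = 0.914 (-0.8 dB), φ = 23.9°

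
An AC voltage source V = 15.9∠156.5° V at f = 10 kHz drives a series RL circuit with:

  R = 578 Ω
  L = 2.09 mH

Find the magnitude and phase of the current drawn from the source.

Step 1 — Angular frequency: ω = 2π·f = 2π·1e+04 = 6.283e+04 rad/s.
Step 2 — Component impedances:
  R: Z = R = 578 Ω
  L: Z = jωL = j·6.283e+04·0.00209 = 0 + j131.3 Ω
Step 3 — Series combination: Z_total = R + L = 578 + j131.3 Ω = 592.7∠12.8° Ω.
Step 4 — Source phasor: V = 15.9∠156.5° V = -14.58 + j6.34 V.
Step 5 — Ohm's law: I = V / Z_total = (-14.58 + j6.34) / (578 + j131.3) = -0.02162 + j0.01588 A.
Step 6 — Convert to polar: |I| = 0.02683 A, ∠I = 143.7°.

I = 0.02683∠143.7° A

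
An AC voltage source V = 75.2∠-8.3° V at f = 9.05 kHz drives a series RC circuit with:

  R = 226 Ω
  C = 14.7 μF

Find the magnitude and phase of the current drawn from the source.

Step 1 — Angular frequency: ω = 2π·f = 2π·9050 = 5.686e+04 rad/s.
Step 2 — Component impedances:
  R: Z = R = 226 Ω
  C: Z = 1/(jωC) = -j/(ω·C) = 0 - j1.196 Ω
Step 3 — Series combination: Z_total = R + C = 226 - j1.196 Ω = 226∠-0.3° Ω.
Step 4 — Source phasor: V = 75.2∠-8.3° V = 74.41 - j10.86 V.
Step 5 — Ohm's law: I = V / Z_total = (74.41 - j10.86) / (226 - j1.196) = 0.3295 - j0.04629 A.
Step 6 — Convert to polar: |I| = 0.3327 A, ∠I = -8.0°.

I = 0.3327∠-8.0° A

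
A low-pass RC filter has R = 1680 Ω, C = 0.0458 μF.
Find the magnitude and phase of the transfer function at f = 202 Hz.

Step 1 — Angular frequency: ω = 2π·202 = 1269 rad/s.
Step 2 — Transfer function: H(jω) = 1/(1 + jωRC).
Step 3 — Denominator: 1 + jωRC = 1 + j·1269·1680·4.58e-08 = 1 + j0.09766.
Step 4 — H = 0.9906 - j0.09674.
Step 5 — Magnitude: |H| = 0.9953 (-0.0 dB); phase: φ = -5.6°.

|H| = 0.9953 (-0.0 dB), φ = -5.6°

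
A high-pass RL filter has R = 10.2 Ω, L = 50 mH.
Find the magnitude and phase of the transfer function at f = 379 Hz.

Step 1 — Angular frequency: ω = 2π·379 = 2381 rad/s.
Step 2 — Transfer function: H(jω) = jωL/(R + jωL).
Step 3 — Numerator jωL = j·119.1; denominator R + jωL = 10.2 + j119.1.
Step 4 — H = 0.9927 + j0.08504.
Step 5 — Magnitude: |H| = 0.9964 (-0.0 dB); phase: φ = 4.9°.

|H| = 0.9964 (-0.0 dB), φ = 4.9°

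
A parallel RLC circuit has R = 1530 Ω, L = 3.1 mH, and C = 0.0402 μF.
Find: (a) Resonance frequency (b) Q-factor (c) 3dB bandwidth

Step 1 — Resonance: ω₀ = 1/√(LC) = 1/√(0.0031·4.02e-08) = 8.958e+04 rad/s.
Step 2 — f₀ = ω₀/(2π) = 1.426e+04 Hz.
Step 3 — Parallel Q: Q = R/(ω₀L) = 1530/(8.958e+04·0.0031) = 5.51.
Step 4 — Bandwidth: Δω = ω₀/Q = 1.626e+04 rad/s; BW = Δω/(2π) = 2588 Hz.

(a) f₀ = 1.426e+04 Hz  (b) Q = 5.51  (c) BW = 2588 Hz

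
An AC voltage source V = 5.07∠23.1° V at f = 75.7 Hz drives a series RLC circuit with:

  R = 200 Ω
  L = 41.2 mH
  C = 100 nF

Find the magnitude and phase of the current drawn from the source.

Step 1 — Angular frequency: ω = 2π·f = 2π·75.7 = 475.6 rad/s.
Step 2 — Component impedances:
  R: Z = R = 200 Ω
  L: Z = jωL = j·475.6·0.0412 = 0 + j19.6 Ω
  C: Z = 1/(jωC) = -j/(ω·C) = 0 - j2.102e+04 Ω
Step 3 — Series combination: Z_total = R + L + C = 200 - j2.1e+04 Ω = 2.101e+04∠-89.5° Ω.
Step 4 — Source phasor: V = 5.07∠23.1° V = 4.663 + j1.989 V.
Step 5 — Ohm's law: I = V / Z_total = (4.663 + j1.989) / (200 - j2.1e+04) = -9.258e-05 + j0.0002229 A.
Step 6 — Convert to polar: |I| = 0.0002414 A, ∠I = 112.6°.

I = 0.0002414∠112.6° A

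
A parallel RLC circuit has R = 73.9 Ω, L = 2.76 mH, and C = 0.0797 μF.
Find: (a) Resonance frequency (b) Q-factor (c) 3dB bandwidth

Step 1 — Resonance: ω₀ = 1/√(LC) = 1/√(0.00276·7.97e-08) = 6.742e+04 rad/s.
Step 2 — f₀ = ω₀/(2π) = 1.073e+04 Hz.
Step 3 — Parallel Q: Q = R/(ω₀L) = 73.9/(6.742e+04·0.00276) = 0.3971.
Step 4 — Bandwidth: Δω = ω₀/Q = 1.698e+05 rad/s; BW = Δω/(2π) = 2.702e+04 Hz.

(a) f₀ = 1.073e+04 Hz  (b) Q = 0.3971  (c) BW = 2.702e+04 Hz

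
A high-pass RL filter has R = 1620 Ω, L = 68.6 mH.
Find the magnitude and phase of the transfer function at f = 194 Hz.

Step 1 — Angular frequency: ω = 2π·194 = 1219 rad/s.
Step 2 — Transfer function: H(jω) = jωL/(R + jωL).
Step 3 — Numerator jωL = j·83.62; denominator R + jωL = 1620 + j83.62.
Step 4 — H = 0.002657 + j0.05148.
Step 5 — Magnitude: |H| = 0.05155 (-25.8 dB); phase: φ = 87.0°.

|H| = 0.05155 (-25.8 dB), φ = 87.0°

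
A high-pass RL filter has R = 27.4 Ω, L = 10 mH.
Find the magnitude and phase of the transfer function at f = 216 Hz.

Step 1 — Angular frequency: ω = 2π·216 = 1357 rad/s.
Step 2 — Transfer function: H(jω) = jωL/(R + jωL).
Step 3 — Numerator jωL = j·13.57; denominator R + jωL = 27.4 + j13.57.
Step 4 — H = 0.197 + j0.3977.
Step 5 — Magnitude: |H| = 0.4439 (-7.1 dB); phase: φ = 63.7°.

|H| = 0.4439 (-7.1 dB), φ = 63.7°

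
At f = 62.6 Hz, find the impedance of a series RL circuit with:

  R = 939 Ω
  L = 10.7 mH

Step 1 — Angular frequency: ω = 2π·f = 2π·62.6 = 393.3 rad/s.
Step 2 — Component impedances:
  R: Z = R = 939 Ω
  L: Z = jωL = j·393.3·0.0107 = 0 + j4.209 Ω
Step 3 — Series combination: Z_total = R + L = 939 + j4.209 Ω = 939∠0.3° Ω.

Z = 939 + j4.209 Ω = 939∠0.3° Ω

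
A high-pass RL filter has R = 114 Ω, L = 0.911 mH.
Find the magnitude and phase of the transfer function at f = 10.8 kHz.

Step 1 — Angular frequency: ω = 2π·1.08e+04 = 6.786e+04 rad/s.
Step 2 — Transfer function: H(jω) = jωL/(R + jωL).
Step 3 — Numerator jωL = j·61.82; denominator R + jωL = 114 + j61.82.
Step 4 — H = 0.2272 + j0.419.
Step 5 — Magnitude: |H| = 0.4767 (-6.4 dB); phase: φ = 61.5°.

|H| = 0.4767 (-6.4 dB), φ = 61.5°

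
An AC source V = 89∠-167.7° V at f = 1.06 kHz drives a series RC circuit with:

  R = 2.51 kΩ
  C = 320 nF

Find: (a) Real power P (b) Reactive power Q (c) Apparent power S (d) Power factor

Step 1 — Angular frequency: ω = 2π·f = 2π·1060 = 6660 rad/s.
Step 2 — Component impedances:
  R: Z = R = 2510 Ω
  C: Z = 1/(jωC) = -j/(ω·C) = 0 - j469.2 Ω
Step 3 — Series combination: Z_total = R + C = 2510 - j469.2 Ω = 2553∠-10.6° Ω.
Step 4 — Source phasor: V = 89∠-167.7° V = -86.96 - j18.96 V.
Step 5 — Current: I = V / Z = -0.03211 - j0.01356 A = 0.03485∠-157.1° A.
Step 6 — Complex power: S = V·I* = 3.049 - j0.57 VA.
Step 7 — Real power: P = Re(S) = 3.049 W.
Step 8 — Reactive power: Q = Im(S) = -0.57 VAR.
Step 9 — Apparent power: |S| = 3.102 VA.
Step 10 — Power factor: PF = P/|S| = 0.983 (leading).

(a) P = 3.049 W  (b) Q = -0.57 VAR  (c) S = 3.102 VA  (d) PF = 0.983 (leading)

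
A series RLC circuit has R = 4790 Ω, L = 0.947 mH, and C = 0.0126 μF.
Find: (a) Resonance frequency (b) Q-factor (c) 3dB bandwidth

Step 1 — Resonance: ω₀ = 1/√(LC) = 1/√(0.000947·1.26e-08) = 2.895e+05 rad/s.
Step 2 — f₀ = ω₀/(2π) = 4.607e+04 Hz.
Step 3 — Series Q: Q = ω₀L/R = 2.895e+05·0.000947/4790 = 0.05723.
Step 4 — Bandwidth: Δω = ω₀/Q = 5.058e+06 rad/s; BW = Δω/(2π) = 8.05e+05 Hz.

(a) f₀ = 4.607e+04 Hz  (b) Q = 0.05723  (c) BW = 8.05e+05 Hz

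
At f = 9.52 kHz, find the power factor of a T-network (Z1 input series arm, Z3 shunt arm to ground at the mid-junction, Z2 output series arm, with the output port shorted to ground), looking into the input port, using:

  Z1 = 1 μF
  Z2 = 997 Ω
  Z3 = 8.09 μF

Step 1 — Angular frequency: ω = 2π·f = 2π·9520 = 5.982e+04 rad/s.
Step 2 — Component impedances:
  Z1: Z = 1/(jωC) = -j/(ω·C) = 0 - j16.72 Ω
  Z2: Z = R = 997 Ω
  Z3: Z = 1/(jωC) = -j/(ω·C) = 0 - j2.066 Ω
Step 3 — With the output port shorted to ground, the output series arm Z2 runs from the junction to ground; the shunt arm Z3 also runs from the junction to ground. They appear in parallel: Z3 || Z2 = 0.004283 - j2.066 Ω.
Step 4 — Series with input arm Z1: Z_in = Z1 + (Z3 || Z2) = 0.004283 - j18.78 Ω = 18.78∠-90.0° Ω.
Step 5 — Power factor: PF = cos(φ) = Re(Z)/|Z| = 0.0042832/18.784 = 0.000228.
Step 6 — Type: Im(Z) = -18.78 ⇒ leading (phase φ = -90.0°).

PF = 0.000228 (leading, φ = -90.0°)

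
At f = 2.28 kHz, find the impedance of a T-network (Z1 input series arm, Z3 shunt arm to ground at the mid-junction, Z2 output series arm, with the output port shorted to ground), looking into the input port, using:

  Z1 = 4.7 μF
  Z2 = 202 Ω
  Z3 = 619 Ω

Step 1 — Angular frequency: ω = 2π·f = 2π·2280 = 1.433e+04 rad/s.
Step 2 — Component impedances:
  Z1: Z = 1/(jωC) = -j/(ω·C) = 0 - j14.85 Ω
  Z2: Z = R = 202 Ω
  Z3: Z = R = 619 Ω
Step 3 — With the output port shorted to ground, the output series arm Z2 runs from the junction to ground; the shunt arm Z3 also runs from the junction to ground. They appear in parallel: Z3 || Z2 = 152.3 Ω.
Step 4 — Series with input arm Z1: Z_in = Z1 + (Z3 || Z2) = 152.3 - j14.85 Ω = 153∠-5.6° Ω.

Z = 152.3 - j14.85 Ω = 153∠-5.6° Ω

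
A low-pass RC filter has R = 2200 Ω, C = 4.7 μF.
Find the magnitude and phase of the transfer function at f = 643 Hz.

Step 1 — Angular frequency: ω = 2π·643 = 4040 rad/s.
Step 2 — Transfer function: H(jω) = 1/(1 + jωRC).
Step 3 — Denominator: 1 + jωRC = 1 + j·4040·2200·4.7e-06 = 1 + j41.77.
Step 4 — H = 0.0005727 - j0.02392.
Step 5 — Magnitude: |H| = 0.02393 (-32.4 dB); phase: φ = -88.6°.

|H| = 0.02393 (-32.4 dB), φ = -88.6°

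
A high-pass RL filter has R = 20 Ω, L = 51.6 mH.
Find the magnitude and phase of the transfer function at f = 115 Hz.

Step 1 — Angular frequency: ω = 2π·115 = 722.6 rad/s.
Step 2 — Transfer function: H(jω) = jωL/(R + jωL).
Step 3 — Numerator jωL = j·37.28; denominator R + jωL = 20 + j37.28.
Step 4 — H = 0.7766 + j0.4166.
Step 5 — Magnitude: |H| = 0.8812 (-1.1 dB); phase: φ = 28.2°.

|H| = 0.8812 (-1.1 dB), φ = 28.2°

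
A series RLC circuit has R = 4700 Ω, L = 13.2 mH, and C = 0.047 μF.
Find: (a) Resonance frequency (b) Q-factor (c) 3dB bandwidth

Step 1 — Resonance condition Im(Z)=0 gives ω₀ = 1/√(LC).
Step 2 — ω₀ = 1/√(0.0132·4.7e-08) = 4.015e+04 rad/s.
Step 3 — f₀ = ω₀/(2π) = 6390 Hz.
Step 4 — Series Q: Q = ω₀L/R = 4.015e+04·0.0132/4700 = 0.1128.
Step 5 — 3dB bandwidth: Δω = ω₀/Q = 3.561e+05 rad/s; BW = Δω/(2π) = 5.667e+04 Hz.

(a) f₀ = 6390 Hz  (b) Q = 0.1128  (c) BW = 5.667e+04 Hz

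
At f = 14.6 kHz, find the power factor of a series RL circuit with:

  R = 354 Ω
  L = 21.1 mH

Step 1 — Angular frequency: ω = 2π·f = 2π·1.46e+04 = 9.173e+04 rad/s.
Step 2 — Component impedances:
  R: Z = R = 354 Ω
  L: Z = jωL = j·9.173e+04·0.0211 = 0 + j1936 Ω
Step 3 — Series combination: Z_total = R + L = 354 + j1936 Ω = 1968∠79.6° Ω.
Step 4 — Power factor: PF = cos(φ) = Re(Z)/|Z| = 354/1968 = 0.1799.
Step 5 — Type: Im(Z) = 1936 ⇒ lagging (phase φ = 79.6°).

PF = 0.1799 (lagging, φ = 79.6°)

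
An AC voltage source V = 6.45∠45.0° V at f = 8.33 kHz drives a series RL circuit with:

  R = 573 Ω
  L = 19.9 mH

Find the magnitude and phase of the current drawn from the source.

Step 1 — Angular frequency: ω = 2π·f = 2π·8330 = 5.234e+04 rad/s.
Step 2 — Component impedances:
  R: Z = R = 573 Ω
  L: Z = jωL = j·5.234e+04·0.0199 = 0 + j1042 Ω
Step 3 — Series combination: Z_total = R + L = 573 + j1042 Ω = 1189∠61.2° Ω.
Step 4 — Source phasor: V = 6.45∠45.0° V = 4.561 + j4.561 V.
Step 5 — Ohm's law: I = V / Z_total = (4.561 + j4.561) / (573 + j1042) = 0.005211 - j0.001512 A.
Step 6 — Convert to polar: |I| = 0.005426 A, ∠I = -16.2°.

I = 0.005426∠-16.2° A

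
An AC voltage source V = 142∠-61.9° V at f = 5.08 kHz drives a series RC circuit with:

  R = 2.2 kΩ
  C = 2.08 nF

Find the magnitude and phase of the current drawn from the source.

Step 1 — Angular frequency: ω = 2π·f = 2π·5080 = 3.192e+04 rad/s.
Step 2 — Component impedances:
  R: Z = R = 2200 Ω
  C: Z = 1/(jωC) = -j/(ω·C) = 0 - j1.506e+04 Ω
Step 3 — Series combination: Z_total = R + C = 2200 - j1.506e+04 Ω = 1.522e+04∠-81.7° Ω.
Step 4 — Source phasor: V = 142∠-61.9° V = 66.88 - j125.3 V.
Step 5 — Ohm's law: I = V / Z_total = (66.88 - j125.3) / (2200 - j1.506e+04) = 0.008778 + j0.003158 A.
Step 6 — Convert to polar: |I| = 0.009328 A, ∠I = 19.8°.

I = 0.009328∠19.8° A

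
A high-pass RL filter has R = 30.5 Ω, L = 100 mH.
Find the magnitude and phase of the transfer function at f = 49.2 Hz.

Step 1 — Angular frequency: ω = 2π·49.2 = 309.1 rad/s.
Step 2 — Transfer function: H(jω) = jωL/(R + jωL).
Step 3 — Numerator jωL = j·30.91; denominator R + jωL = 30.5 + j30.91.
Step 4 — H = 0.5067 + j0.5.
Step 5 — Magnitude: |H| = 0.7118 (-3.0 dB); phase: φ = 44.6°.

|H| = 0.7118 (-3.0 dB), φ = 44.6°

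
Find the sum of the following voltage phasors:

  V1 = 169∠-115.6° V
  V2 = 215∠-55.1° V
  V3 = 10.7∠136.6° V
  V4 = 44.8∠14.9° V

Step 1 — Convert each phasor to rectangular form:
  V1 = 169·(cos(-115.6°) + j·sin(-115.6°)) = -73.02 - j152.4 V
  V2 = 215·(cos(-55.1°) + j·sin(-55.1°)) = 123 - j176.3 V
  V3 = 10.7·(cos(136.6°) + j·sin(136.6°)) = -7.774 + j7.352 V
  V4 = 44.8·(cos(14.9°) + j·sin(14.9°)) = 43.29 + j11.52 V
Step 2 — Sum components: V_total = 85.51 - j309.9 V.
Step 3 — Convert to polar: |V_total| = 321.5 V, ∠V_total = -74.6°.

V_total = 321.5∠-74.6° V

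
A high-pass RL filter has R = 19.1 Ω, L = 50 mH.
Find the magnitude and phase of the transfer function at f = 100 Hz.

Step 1 — Angular frequency: ω = 2π·100 = 628.3 rad/s.
Step 2 — Transfer function: H(jω) = jωL/(R + jωL).
Step 3 — Numerator jωL = j·31.42; denominator R + jωL = 19.1 + j31.42.
Step 4 — H = 0.7301 + j0.4439.
Step 5 — Magnitude: |H| = 0.8545 (-1.4 dB); phase: φ = 31.3°.

|H| = 0.8545 (-1.4 dB), φ = 31.3°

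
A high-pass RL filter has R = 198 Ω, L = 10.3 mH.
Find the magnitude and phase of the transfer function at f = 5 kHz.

Step 1 — Angular frequency: ω = 2π·5000 = 3.142e+04 rad/s.
Step 2 — Transfer function: H(jω) = jωL/(R + jωL).
Step 3 — Numerator jωL = j·323.6; denominator R + jωL = 198 + j323.6.
Step 4 — H = 0.7276 + j0.4452.
Step 5 — Magnitude: |H| = 0.853 (-1.4 dB); phase: φ = 31.5°.

|H| = 0.853 (-1.4 dB), φ = 31.5°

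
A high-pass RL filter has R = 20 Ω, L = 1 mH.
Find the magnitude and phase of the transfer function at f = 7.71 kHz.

Step 1 — Angular frequency: ω = 2π·7710 = 4.844e+04 rad/s.
Step 2 — Transfer function: H(jω) = jωL/(R + jωL).
Step 3 — Numerator jωL = j·48.44; denominator R + jωL = 20 + j48.44.
Step 4 — H = 0.8544 + j0.3527.
Step 5 — Magnitude: |H| = 0.9243 (-0.7 dB); phase: φ = 22.4°.

|H| = 0.9243 (-0.7 dB), φ = 22.4°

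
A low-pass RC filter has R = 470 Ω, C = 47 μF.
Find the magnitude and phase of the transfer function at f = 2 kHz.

Step 1 — Angular frequency: ω = 2π·2000 = 1.257e+04 rad/s.
Step 2 — Transfer function: H(jω) = 1/(1 + jωRC).
Step 3 — Denominator: 1 + jωRC = 1 + j·1.257e+04·470·4.7e-05 = 1 + j277.6.
Step 4 — H = 1.298e-05 - j0.003602.
Step 5 — Magnitude: |H| = 0.003602 (-48.9 dB); phase: φ = -89.8°.

|H| = 0.003602 (-48.9 dB), φ = -89.8°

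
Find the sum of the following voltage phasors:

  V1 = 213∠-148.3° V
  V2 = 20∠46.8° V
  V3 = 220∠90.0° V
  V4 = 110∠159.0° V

Step 1 — Convert each phasor to rectangular form:
  V1 = 213·(cos(-148.3°) + j·sin(-148.3°)) = -181.2 - j111.9 V
  V2 = 20·(cos(46.8°) + j·sin(46.8°)) = 13.69 + j14.58 V
  V3 = 220·(cos(90.0°) + j·sin(90.0°)) = 0 + j220 V
  V4 = 110·(cos(159.0°) + j·sin(159.0°)) = -102.7 + j39.42 V
Step 2 — Sum components: V_total = -270.2 + j162.1 V.
Step 3 — Convert to polar: |V_total| = 315.1 V, ∠V_total = 149.0°.

V_total = 315.1∠149.0° V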